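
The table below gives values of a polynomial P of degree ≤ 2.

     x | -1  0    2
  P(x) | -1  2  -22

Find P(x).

Write P(x) = ax^2 + bx + c. Substituting each data point gives a linear system:
  a - b + c = -1
  c = 2
  4a + 2b + c = -22
Solving the system yields a = -5, b = -2, c = 2.
So P(x) = -5x^2 - 2x + 2.
Check: P(0) = 2. ✓

P(x) = -5x^2 - 2x + 2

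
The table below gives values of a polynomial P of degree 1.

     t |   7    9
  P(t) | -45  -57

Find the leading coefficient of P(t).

Write P(t) = at + b. Substituting each data point gives a linear system:
  7a + b = -45
  9a + b = -57
Solving the system yields a = -6, b = -3.
So P(t) = -6t - 3.
The leading coefficient is -6.

-6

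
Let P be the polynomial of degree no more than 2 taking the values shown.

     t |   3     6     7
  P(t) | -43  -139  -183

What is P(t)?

P(t) = -3t^2 - 5t - 1

Using the Lagrange interpolation formula with nodes 3, 6, 7:
  L_0(t) = (t - 6)(t - 7) / 12
  L_1(t) = (t - 3)(t - 7) / -3
  L_2(t) = (t - 3)(t - 6) / 4
Then P(t) = -43·L_0(t) - 139·L_1(t) - 183·L_2(t).
Expanding and collecting terms gives P(t) = -3t^2 - 5t - 1.
Check: P(7) = -183. ✓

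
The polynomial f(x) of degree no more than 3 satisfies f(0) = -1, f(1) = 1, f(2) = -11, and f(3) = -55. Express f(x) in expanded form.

f(x) = -3x^3 + 2x^2 + 3x - 1

Write f(x) = ax^3 + bx^2 + cx + d. Substituting each data point gives a linear system:
  d = -1
  a + b + c + d = 1
  8a + 4b + 2c + d = -11
  27a + 9b + 3c + d = -55
Solving the system yields a = -3, b = 2, c = 3, d = -1.
So f(x) = -3x^3 + 2x^2 + 3x - 1.
Check: f(1) = 1. ✓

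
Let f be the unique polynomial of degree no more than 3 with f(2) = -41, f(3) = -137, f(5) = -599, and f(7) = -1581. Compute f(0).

Write f(n) = an^3 + bn^2 + cn + d. Substituting each data point gives a linear system:
  8a + 4b + 2c + d = -41
  27a + 9b + 3c + d = -137
  125a + 25b + 5c + d = -599
  343a + 49b + 7c + d = -1581
Solving the system yields a = -4, b = -5, c = 5, d = 1.
So f(n) = -4n³ - 5n² + 5n + 1.
Then f(0) = 1.

1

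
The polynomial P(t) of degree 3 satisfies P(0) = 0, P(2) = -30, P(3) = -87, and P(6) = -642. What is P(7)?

-1015

Using the Lagrange interpolation formula with nodes 0, 2, 3, 6:
  L_0(t) = (t - 2)(t - 3)(t - 6) / -36
  L_1(t) = t(t - 3)(t - 6) / 8
  L_2(t) = t(t - 2)(t - 6) / -9
  L_3(t) = t(t - 2)(t - 3) / 72
Then P(t) = 0·L_0(t) - 30·L_1(t) - 87·L_2(t) - 642·L_3(t).
Expanding and collecting terms gives P(t) = -3t³ + t² - 5t.
Evaluating at t = 7: P(7) = -1015.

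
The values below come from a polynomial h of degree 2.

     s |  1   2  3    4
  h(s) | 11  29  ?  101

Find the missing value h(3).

59

The 3 known points determine the degree-2 polynomial uniquely.
Write h(s) = as^2 + bs + c. Substituting each data point gives a linear system:
  a + b + c = 11
  4a + 2b + c = 29
  16a + 4b + c = 101
Solving the system yields a = 6, b = 0, c = 5.
So h(s) = 6s² + 5.
Then h(3) = 59.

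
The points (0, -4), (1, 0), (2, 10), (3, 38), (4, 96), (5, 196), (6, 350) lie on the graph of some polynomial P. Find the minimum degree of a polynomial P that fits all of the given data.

Forward differences of the values at x = 0, 1, 2, 3, 4, 5, 6:
  P  : -4  0  10  38  96  196  350
  Δ  : 4  10  28  58  100  154
  Δ^2: 6  18  30  42  54
  Δ^3: 12  12  12  12
  Δ^4: 0  0  0
  Δ^5: 0  0
  Δ^6: 0
The third differences are constant (12) and nonzero, while all higher differences vanish, so the minimal degree is 3.

3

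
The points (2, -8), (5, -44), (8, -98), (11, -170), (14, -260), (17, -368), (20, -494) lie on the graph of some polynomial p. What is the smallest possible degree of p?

2

Forward differences of the values at u = 2, 5, 8, 11, 14, 17, 20:
  p  : -8  -44  -98  -170  -260  -368  -494
  Δ  : -36  -54  -72  -90  -108  -126
  Δ^2: -18  -18  -18  -18  -18
  Δ^3: 0  0  0  0
  Δ^4: 0  0  0
  Δ^5: 0  0
  Δ^6: 0
The second differences are constant (-18) and nonzero, while all higher differences vanish, so the minimal degree is 2.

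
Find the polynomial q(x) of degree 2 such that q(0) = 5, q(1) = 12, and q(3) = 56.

q(x) = 5x^2 + 2x + 5

Using the Lagrange interpolation formula with nodes 0, 1, 3:
  L_0(x) = (x - 1)(x - 3) / 3
  L_1(x) = x(x - 3) / -2
  L_2(x) = x(x - 1) / 6
Then q(x) = 5·L_0(x) + 12·L_1(x) + 56·L_2(x).
Expanding and collecting terms gives q(x) = 5x^2 + 2x + 5.
Check: q(3) = 56. ✓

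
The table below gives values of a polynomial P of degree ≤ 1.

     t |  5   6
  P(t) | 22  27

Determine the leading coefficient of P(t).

5

Write P(t) = at + b. Substituting each data point gives a linear system:
  5a + b = 22
  6a + b = 27
Solving the system yields a = 5, b = -3.
So P(t) = 5t - 3.
The leading coefficient is 5.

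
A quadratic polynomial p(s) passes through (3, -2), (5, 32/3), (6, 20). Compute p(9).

Using the Lagrange interpolation formula with nodes 3, 5, 6:
  L_0(s) = (s - 5)(s - 6) / 6
  L_1(s) = (s - 3)(s - 6) / -2
  L_2(s) = (s - 3)(s - 5) / 3
Then p(s) = -2·L_0(s) + 32/3·L_1(s) + 20·L_2(s).
Expanding and collecting terms gives p(s) = s² - (5/3)s - 6.
Evaluating at s = 9: p(9) = 60.

60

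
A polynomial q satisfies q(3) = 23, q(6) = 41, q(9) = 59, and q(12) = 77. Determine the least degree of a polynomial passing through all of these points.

Forward differences of the values at t = 3, 6, 9, 12:
  q  : 23  41  59  77
  Δ  : 18  18  18
  Δ^2: 0  0
  Δ^3: 0
The first differences are constant (18) and nonzero, while all higher differences vanish, so the minimal degree is 1.

1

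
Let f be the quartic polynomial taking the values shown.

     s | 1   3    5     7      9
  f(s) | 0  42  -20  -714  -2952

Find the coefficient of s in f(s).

-4

Write f(s) = as^4 + bs^3 + cs^2 + ds + e. Substituting each data point gives a linear system:
  a + b + c + d + e = 0
  81a + 27b + 9c + 3d + e = 42
  625a + 125b + 25c + 5d + e = -20
  2401a + 343b + 49c + 7d + e = -714
  6561a + 729b + 81c + 9d + e = -2952
Solving the system yields a = -1, b = 5, c = 0, d = -4, e = 0.
So f(s) = -s^4 + 5s^3 - 4s.
The coefficient of s is -4.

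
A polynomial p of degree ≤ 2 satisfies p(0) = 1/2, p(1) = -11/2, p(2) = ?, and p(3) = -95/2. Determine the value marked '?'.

-43/2

On equispaced nodes a degree-2 polynomial has vanishing third forward difference, so
  - p(0) + 3·p(1) - 3·p(2) + p(3) = 0.
Substituting the known values and solving for p(2):
  -3·p(2) = 129/2
  p(2) = -43/2.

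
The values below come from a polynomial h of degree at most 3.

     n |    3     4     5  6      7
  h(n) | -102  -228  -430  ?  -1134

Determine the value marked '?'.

On equispaced nodes a degree-3 polynomial has vanishing fourth forward difference, so
  h(3) - 4·h(4) + 6·h(5) - 4·h(6) + h(7) = 0.
Substituting the known values and solving for h(6):
  -4·h(6) = 2904
  h(6) = -726.

-726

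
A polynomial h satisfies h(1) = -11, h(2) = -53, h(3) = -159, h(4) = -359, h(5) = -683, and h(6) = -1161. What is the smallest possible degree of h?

3

Forward differences of the values at s = 1, 2, 3, 4, 5, 6:
  h  : -11  -53  -159  -359  -683  -1161
  Δ  : -42  -106  -200  -324  -478
  Δ^2: -64  -94  -124  -154
  Δ^3: -30  -30  -30
  Δ^4: 0  0
  Δ^5: 0
The third differences are constant (-30) and nonzero, while all higher differences vanish, so the minimal degree is 3.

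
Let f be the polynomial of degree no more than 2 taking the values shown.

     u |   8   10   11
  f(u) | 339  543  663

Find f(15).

Using the Lagrange interpolation formula with nodes 8, 10, 11:
  L_0(u) = (u - 10)(u - 11) / 6
  L_1(u) = (u - 8)(u - 11) / -2
  L_2(u) = (u - 8)(u - 10) / 3
Then f(u) = 339·L_0(u) + 543·L_1(u) + 663·L_2(u).
Expanding and collecting terms gives f(u) = 6u^2 - 6u + 3.
Evaluating at u = 15: f(15) = 1263.

1263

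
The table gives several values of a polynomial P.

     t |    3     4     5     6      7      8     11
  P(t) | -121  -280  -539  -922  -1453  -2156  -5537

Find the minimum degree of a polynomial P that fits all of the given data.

3

Divided differences on the nodes 3, 4, 5, 6, 7, 8, 11:
  order 0: -121  -280  -539  -922  -1453  -2156  -5537
  order 1: -159  -259  -383  -531  -703  -1127
  order 2: -50  -62  -74  -86  -106
  order 3: -4  -4  -4  -4
  order 4: 0  0  0
  order 5: 0  0
  order 6: 0
The order-3 divided differences are all -4 (nonzero) and every higher order vanishes, so the data lies on a polynomial of degree exactly 3.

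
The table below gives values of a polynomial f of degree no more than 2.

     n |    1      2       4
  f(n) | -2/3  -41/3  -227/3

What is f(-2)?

Using the Lagrange interpolation formula with nodes 1, 2, 4:
  L_0(n) = (n - 2)(n - 4) / 3
  L_1(n) = (n - 1)(n - 4) / -2
  L_2(n) = (n - 1)(n - 2) / 6
Then f(n) = -2/3·L_0(n) - 41/3·L_1(n) - 227/3·L_2(n).
Expanding and collecting terms gives f(n) = -6n^2 + 5n + 1/3.
Evaluating at n = -2: f(-2) = -101/3.

-101/3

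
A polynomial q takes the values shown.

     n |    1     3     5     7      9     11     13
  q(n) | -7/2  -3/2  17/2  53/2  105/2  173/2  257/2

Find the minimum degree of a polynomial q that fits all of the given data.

2

Forward differences of the values at n = 1, 3, 5, 7, 9, 11, 13:
  q  : -7/2  -3/2  17/2  53/2  105/2  173/2  257/2
  Δ  : 2  10  18  26  34  42
  Δ^2: 8  8  8  8  8
  Δ^3: 0  0  0  0
  Δ^4: 0  0  0
  Δ^5: 0  0
  Δ^6: 0
The second differences are constant (8) and nonzero, while all higher differences vanish, so the minimal degree is 2.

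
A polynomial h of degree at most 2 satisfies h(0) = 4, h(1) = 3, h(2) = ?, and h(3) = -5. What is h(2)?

The 3 known points determine the degree-2 polynomial uniquely.
Write h(n) = an^2 + bn + c. Substituting each data point gives a linear system:
  c = 4
  a + b + c = 3
  9a + 3b + c = -5
Solving the system yields a = -1, b = 0, c = 4.
So h(n) = -n^2 + 4.
Then h(2) = 0.

0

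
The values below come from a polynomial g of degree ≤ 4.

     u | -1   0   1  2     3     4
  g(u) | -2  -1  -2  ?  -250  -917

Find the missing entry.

-35

On equispaced nodes a degree-4 polynomial has vanishing fifth forward difference, so
  - g(-1) + 5·g(0) - 10·g(1) + 10·g(2) - 5·g(3) + g(4) = 0.
Substituting the known values and solving for g(2):
  10·g(2) = -350
  g(2) = -35.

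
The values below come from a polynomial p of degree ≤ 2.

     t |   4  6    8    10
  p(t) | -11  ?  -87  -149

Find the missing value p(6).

-41

On equispaced nodes a degree-2 polynomial has vanishing third forward difference, so
  - p(4) + 3·p(6) - 3·p(8) + p(10) = 0.
Substituting the known values and solving for p(6):
  3·p(6) = -123
  p(6) = -41.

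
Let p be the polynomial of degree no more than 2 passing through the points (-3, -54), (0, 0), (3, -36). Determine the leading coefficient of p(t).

-5

Write p(t) = at^2 + bt + c. Substituting each data point gives a linear system:
  9a - 3b + c = -54
  c = 0
  9a + 3b + c = -36
Solving the system yields a = -5, b = 3, c = 0.
So p(t) = -5t^2 + 3t.
The leading coefficient is -5.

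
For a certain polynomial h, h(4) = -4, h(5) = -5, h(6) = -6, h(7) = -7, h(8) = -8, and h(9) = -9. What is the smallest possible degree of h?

1

Forward differences of the values at t = 4, 5, 6, 7, 8, 9:
  h  : -4  -5  -6  -7  -8  -9
  Δ  : -1  -1  -1  -1  -1
  Δ^2: 0  0  0  0
  Δ^3: 0  0  0
  Δ^4: 0  0
  Δ^5: 0
The first differences are constant (-1) and nonzero, while all higher differences vanish, so the minimal degree is 1.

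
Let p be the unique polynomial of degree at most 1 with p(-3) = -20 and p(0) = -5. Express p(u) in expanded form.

Write p(u) = au + b. Substituting each data point gives a linear system:
  -3a + b = -20
  b = -5
Solving the system yields a = 5, b = -5.
So p(u) = 5u - 5.
Check: p(0) = -5. ✓

p(u) = 5u - 5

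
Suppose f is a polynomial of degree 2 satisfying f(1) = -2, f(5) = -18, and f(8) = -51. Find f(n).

Using the Lagrange interpolation formula with nodes 1, 5, 8:
  L_0(n) = (n - 5)(n - 8) / 28
  L_1(n) = (n - 1)(n - 8) / -12
  L_2(n) = (n - 1)(n - 5) / 21
Then f(n) = -2·L_0(n) - 18·L_1(n) - 51·L_2(n).
Expanding and collecting terms gives f(n) = -n^2 + 2n - 3.
Check: f(5) = -18. ✓

f(n) = -n^2 + 2n - 3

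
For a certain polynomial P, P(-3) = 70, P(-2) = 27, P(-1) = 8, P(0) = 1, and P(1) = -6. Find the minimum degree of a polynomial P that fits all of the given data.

3

Forward differences of the values at u = -3, -2, -1, 0, 1:
  P  : 70  27  8  1  -6
  Δ  : -43  -19  -7  -7
  Δ^2: 24  12  0
  Δ^3: -12  -12
  Δ^4: 0
The third differences are constant (-12) and nonzero, while all higher differences vanish, so the minimal degree is 3.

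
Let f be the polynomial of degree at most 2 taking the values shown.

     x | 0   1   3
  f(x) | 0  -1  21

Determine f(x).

Using the Lagrange interpolation formula with nodes 0, 1, 3:
  L_0(x) = (x - 1)(x - 3) / 3
  L_1(x) = x(x - 3) / -2
  L_2(x) = x(x - 1) / 6
Then f(x) = 0·L_0(x) - 1·L_1(x) + 21·L_2(x).
Expanding and collecting terms gives f(x) = 4x^2 - 5x.
Check: f(3) = 21. ✓

f(x) = 4x^2 - 5x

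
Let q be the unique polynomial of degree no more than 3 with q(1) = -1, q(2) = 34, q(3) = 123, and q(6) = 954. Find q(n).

q(n) = 4n^3 + 3n^2 - 2n - 6

Write q(n) = an^3 + bn^2 + cn + d. Substituting each data point gives a linear system:
  a + b + c + d = -1
  8a + 4b + 2c + d = 34
  27a + 9b + 3c + d = 123
  216a + 36b + 6c + d = 954
Solving the system yields a = 4, b = 3, c = -2, d = -6.
So q(n) = 4n^3 + 3n^2 - 2n - 6.
Check: q(6) = 954. ✓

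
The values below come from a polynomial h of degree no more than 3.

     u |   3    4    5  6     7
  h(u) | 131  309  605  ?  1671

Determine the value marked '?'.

1049

On equispaced nodes a degree-3 polynomial has vanishing fourth forward difference, so
  h(3) - 4·h(4) + 6·h(5) - 4·h(6) + h(7) = 0.
Substituting the known values and solving for h(6):
  -4·h(6) = -4196
  h(6) = 1049.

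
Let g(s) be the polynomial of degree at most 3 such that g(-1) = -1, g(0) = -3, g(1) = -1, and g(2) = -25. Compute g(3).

-105

Using the Lagrange interpolation formula with nodes -1, 0, 1, 2:
  L_0(s) = s(s - 1)(s - 2) / -6
  L_1(s) = (s + 1)(s - 1)(s - 2) / 2
  L_2(s) = (s + 1)s(s - 2) / -2
  L_3(s) = (s + 1)s(s - 1) / 6
Then g(s) = -1·L_0(s) - 3·L_1(s) - 1·L_2(s) - 25·L_3(s).
Expanding and collecting terms gives g(s) = -5s^3 + 2s^2 + 5s - 3.
Evaluating at s = 3: g(3) = -105.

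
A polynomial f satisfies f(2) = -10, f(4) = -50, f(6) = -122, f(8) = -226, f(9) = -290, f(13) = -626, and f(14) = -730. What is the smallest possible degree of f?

2

Divided differences on the nodes 2, 4, 6, 8, 9, 13, 14:
  order 0: -10  -50  -122  -226  -290  -626  -730
  order 1: -20  -36  -52  -64  -84  -104
  order 2: -4  -4  -4  -4  -4
  order 3: 0  0  0  0
  order 4: 0  0  0
  order 5: 0  0
  order 6: 0
The order-2 divided differences are all -4 (nonzero) and every higher order vanishes, so the data lies on a polynomial of degree exactly 2.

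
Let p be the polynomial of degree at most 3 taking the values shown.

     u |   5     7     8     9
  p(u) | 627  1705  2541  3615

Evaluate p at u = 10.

4957

Using the Lagrange interpolation formula with nodes 5, 7, 8, 9:
  L_0(u) = (u - 7)(u - 8)(u - 9) / -24
  L_1(u) = (u - 5)(u - 8)(u - 9) / 4
  L_2(u) = (u - 5)(u - 7)(u - 9) / -3
  L_3(u) = (u - 5)(u - 7)(u - 8) / 8
Then p(u) = 627·L_0(u) + 1705·L_1(u) + 2541·L_2(u) + 3615·L_3(u).
Expanding and collecting terms gives p(u) = 5u^3 - u^2 + 6u - 3.
Evaluating at u = 10: p(10) = 4957.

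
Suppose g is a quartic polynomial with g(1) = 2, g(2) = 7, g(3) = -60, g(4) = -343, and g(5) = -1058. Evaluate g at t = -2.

-85

Write g(t) = at^4 + bt^3 + ct^2 + dt + e. Substituting each data point gives a linear system:
  a + b + c + d + e = 2
  16a + 8b + 4c + 2d + e = 7
  81a + 27b + 9c + 3d + e = -60
  256a + 64b + 16c + 4d + e = -343
  625a + 125b + 25c + 5d + e = -1058
Solving the system yields a = -3, b = 6, c = 3, d = -1, e = -3.
So g(t) = -3t^4 + 6t^3 + 3t^2 - t - 3.
Then g(-2) = -85.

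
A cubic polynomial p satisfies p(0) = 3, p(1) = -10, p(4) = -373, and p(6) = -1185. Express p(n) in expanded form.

Using the Lagrange interpolation formula with nodes 0, 1, 4, 6:
  L_0(n) = (n - 1)(n - 4)(n - 6) / -24
  L_1(n) = n(n - 4)(n - 6) / 15
  L_2(n) = n(n - 1)(n - 6) / -24
  L_3(n) = n(n - 1)(n - 4) / 60
Then p(n) = 3·L_0(n) - 10·L_1(n) - 373·L_2(n) - 1185·L_3(n).
Expanding and collecting terms gives p(n) = -5n^3 - 2n^2 - 6n + 3.
Check: p(0) = 3. ✓

p(n) = -5n^3 - 2n^2 - 6n + 3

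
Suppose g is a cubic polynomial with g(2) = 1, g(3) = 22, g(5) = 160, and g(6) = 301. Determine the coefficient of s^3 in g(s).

Write g(s) = as^3 + bs^2 + cs + d. Substituting each data point gives a linear system:
  8a + 4b + 2c + d = 1
  27a + 9b + 3c + d = 22
  125a + 25b + 5c + d = 160
  216a + 36b + 6c + d = 301
Solving the system yields a = 2, b = -4, c = 3, d = -5.
So g(s) = 2s^3 - 4s^2 + 3s - 5.
The leading coefficient is 2.

2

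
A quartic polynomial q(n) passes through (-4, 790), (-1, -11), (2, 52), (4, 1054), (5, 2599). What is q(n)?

Write q(n) = an^4 + bn^3 + cn^2 + dn + e. Substituting each data point gives a linear system:
  256a - 64b + 16c - 4d + e = 790
  a - b + c - d + e = -11
  16a + 8b + 4c + 2d + e = 52
  256a + 64b + 16c + 4d + e = 1054
  625a + 125b + 25c + 5d + e = 2599
Solving the system yields a = 4, b = 2, c = -6, d = 1, e = -6.
So q(n) = 4n^4 + 2n^3 - 6n^2 + n - 6.
Check: q(4) = 1054. ✓

q(n) = 4n^4 + 2n^3 - 6n^2 + n - 6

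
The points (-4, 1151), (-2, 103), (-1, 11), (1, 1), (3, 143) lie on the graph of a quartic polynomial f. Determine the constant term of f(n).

Write f(n) = an^4 + bn^3 + cn^2 + dn + e. Substituting each data point gives a linear system:
  256a - 64b + 16c - 4d + e = 1151
  16a - 8b + 4c - 2d + e = 103
  a - b + c - d + e = 11
  a + b + c + d + e = 1
  81a + 27b + 9c + 3d + e = 143
Solving the system yields a = 3, b = -5, c = 4, d = 0, e = -1.
So f(n) = 3n^4 - 5n^3 + 4n^2 - 1.
The constant term is -1.

-1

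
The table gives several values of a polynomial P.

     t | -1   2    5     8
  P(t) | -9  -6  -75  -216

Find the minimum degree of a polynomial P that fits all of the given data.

2

Forward differences of the values at t = -1, 2, 5, 8:
  P  : -9  -6  -75  -216
  Δ  : 3  -69  -141
  Δ^2: -72  -72
  Δ^3: 0
The second differences are constant (-72) and nonzero, while all higher differences vanish, so the minimal degree is 2.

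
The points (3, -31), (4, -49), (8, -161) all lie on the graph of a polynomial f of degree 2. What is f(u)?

Using the Lagrange interpolation formula with nodes 3, 4, 8:
  L_0(u) = (u - 4)(u - 8) / 5
  L_1(u) = (u - 3)(u - 8) / -4
  L_2(u) = (u - 3)(u - 4) / 20
Then f(u) = -31·L_0(u) - 49·L_1(u) - 161·L_2(u).
Expanding and collecting terms gives f(u) = -2u^2 - 4u - 1.
Check: f(3) = -31. ✓

f(u) = -2u^2 - 4u - 1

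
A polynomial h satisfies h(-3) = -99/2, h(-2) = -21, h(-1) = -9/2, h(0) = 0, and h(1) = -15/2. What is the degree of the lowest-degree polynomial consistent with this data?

2

Forward differences of the values at u = -3, -2, -1, 0, 1:
  h  : -99/2  -21  -9/2  0  -15/2
  Δ  : 57/2  33/2  9/2  -15/2
  Δ^2: -12  -12  -12
  Δ^3: 0  0
  Δ^4: 0
The second differences are constant (-12) and nonzero, while all higher differences vanish, so the minimal degree is 2.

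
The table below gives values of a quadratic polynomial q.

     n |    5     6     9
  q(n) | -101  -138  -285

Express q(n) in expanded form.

Using the Lagrange interpolation formula with nodes 5, 6, 9:
  L_0(n) = (n - 6)(n - 9) / 4
  L_1(n) = (n - 5)(n - 9) / -3
  L_2(n) = (n - 5)(n - 6) / 12
Then q(n) = -101·L_0(n) - 138·L_1(n) - 285·L_2(n).
Expanding and collecting terms gives q(n) = -3n^2 - 4n - 6.
Check: q(5) = -101. ✓

q(n) = -3n^2 - 4n - 6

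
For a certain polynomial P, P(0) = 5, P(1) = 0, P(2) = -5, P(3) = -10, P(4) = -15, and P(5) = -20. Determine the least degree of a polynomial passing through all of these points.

Forward differences of the values at x = 0, 1, 2, 3, 4, 5:
  P  : 5  0  -5  -10  -15  -20
  Δ  : -5  -5  -5  -5  -5
  Δ^2: 0  0  0  0
  Δ^3: 0  0  0
  Δ^4: 0  0
  Δ^5: 0
The first differences are constant (-5) and nonzero, while all higher differences vanish, so the minimal degree is 1.

1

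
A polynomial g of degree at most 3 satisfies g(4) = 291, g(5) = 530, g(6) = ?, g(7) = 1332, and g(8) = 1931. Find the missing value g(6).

The 4 known points determine the degree-3 polynomial uniquely.
Write g(u) = au^3 + bu^2 + cu + d. Substituting each data point gives a linear system:
  64a + 16b + 4c + d = 291
  125a + 25b + 5c + d = 530
  343a + 49b + 7c + d = 1332
  512a + 64b + 8c + d = 1931
Solving the system yields a = 3, b = 6, c = 2, d = -5.
So g(u) = 3u^3 + 6u^2 + 2u - 5.
Then g(6) = 871.

871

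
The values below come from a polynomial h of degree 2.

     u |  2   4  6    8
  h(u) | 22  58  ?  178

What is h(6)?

The 3 known points determine the degree-2 polynomial uniquely.
Write h(u) = au^2 + bu + c. Substituting each data point gives a linear system:
  4a + 2b + c = 22
  16a + 4b + c = 58
  64a + 8b + c = 178
Solving the system yields a = 2, b = 6, c = 2.
So h(u) = 2u² + 6u + 2.
Then h(6) = 110.

110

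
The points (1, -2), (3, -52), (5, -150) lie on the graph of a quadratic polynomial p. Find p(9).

Using the Lagrange interpolation formula with nodes 1, 3, 5:
  L_0(x) = (x - 3)(x - 5) / 8
  L_1(x) = (x - 1)(x - 5) / -4
  L_2(x) = (x - 1)(x - 3) / 8
Then p(x) = -2·L_0(x) - 52·L_1(x) - 150·L_2(x).
Expanding and collecting terms gives p(x) = -6x² - x + 5.
Evaluating at x = 9: p(9) = -490.

-490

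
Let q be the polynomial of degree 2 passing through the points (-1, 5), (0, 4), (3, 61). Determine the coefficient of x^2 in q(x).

Write q(x) = ax^2 + bx + c. Substituting each data point gives a linear system:
  a - b + c = 5
  c = 4
  9a + 3b + c = 61
Solving the system yields a = 5, b = 4, c = 4.
So q(x) = 5x² + 4x + 4.
The leading coefficient is 5.

5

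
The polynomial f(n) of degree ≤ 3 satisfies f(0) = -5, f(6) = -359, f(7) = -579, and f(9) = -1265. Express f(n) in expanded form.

f(n) = -2n^3 + 3n^2 - 5n - 5

Write f(n) = an^3 + bn^2 + cn + d. Substituting each data point gives a linear system:
  d = -5
  216a + 36b + 6c + d = -359
  343a + 49b + 7c + d = -579
  729a + 81b + 9c + d = -1265
Solving the system yields a = -2, b = 3, c = -5, d = -5.
So f(n) = -2n^3 + 3n^2 - 5n - 5.
Check: f(7) = -579. ✓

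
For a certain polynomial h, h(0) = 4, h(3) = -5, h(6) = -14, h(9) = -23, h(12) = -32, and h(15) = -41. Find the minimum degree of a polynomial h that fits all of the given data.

1

Forward differences of the values at x = 0, 3, 6, 9, 12, 15:
  h  : 4  -5  -14  -23  -32  -41
  Δ  : -9  -9  -9  -9  -9
  Δ^2: 0  0  0  0
  Δ^3: 0  0  0
  Δ^4: 0  0
  Δ^5: 0
The first differences are constant (-9) and nonzero, while all higher differences vanish, so the minimal degree is 1.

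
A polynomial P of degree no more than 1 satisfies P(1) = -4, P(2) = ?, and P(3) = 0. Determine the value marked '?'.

-2

On equispaced nodes a degree-1 polynomial has vanishing second forward difference, so
  P(1) - 2·P(2) + P(3) = 0.
Substituting the known values and solving for P(2):
  -2·P(2) = 4
  P(2) = -2.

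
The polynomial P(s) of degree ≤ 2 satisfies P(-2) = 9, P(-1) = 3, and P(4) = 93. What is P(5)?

135

Write P(s) = as^2 + bs + c. Substituting each data point gives a linear system:
  4a - 2b + c = 9
  a - b + c = 3
  16a + 4b + c = 93
Solving the system yields a = 4, b = 6, c = 5.
So P(s) = 4s^2 + 6s + 5.
Then P(5) = 135.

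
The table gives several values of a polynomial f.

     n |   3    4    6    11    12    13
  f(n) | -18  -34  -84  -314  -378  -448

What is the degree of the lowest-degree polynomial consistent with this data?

2

Divided differences on the nodes 3, 4, 6, 11, 12, 13:
  order 0: -18  -34  -84  -314  -378  -448
  order 1: -16  -25  -46  -64  -70
  order 2: -3  -3  -3  -3
  order 3: 0  0  0
  order 4: 0  0
  order 5: 0
The order-2 divided differences are all -3 (nonzero) and every higher order vanishes, so the data lies on a polynomial of degree exactly 2.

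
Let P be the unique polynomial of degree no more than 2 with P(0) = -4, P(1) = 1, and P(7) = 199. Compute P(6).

Using the Lagrange interpolation formula with nodes 0, 1, 7:
  L_0(u) = (u - 1)(u - 7) / 7
  L_1(u) = u(u - 7) / -6
  L_2(u) = u(u - 1) / 42
Then P(u) = -4·L_0(u) + 1·L_1(u) + 199·L_2(u).
Expanding and collecting terms gives P(u) = 4u² + u - 4.
Evaluating at u = 6: P(6) = 146.

146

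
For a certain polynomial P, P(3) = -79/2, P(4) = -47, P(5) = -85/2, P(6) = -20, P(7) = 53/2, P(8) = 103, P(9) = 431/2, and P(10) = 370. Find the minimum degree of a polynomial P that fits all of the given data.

Forward differences of the values at n = 3, 4, 5, 6, 7, 8, 9, 10:
  P  : -79/2  -47  -85/2  -20  53/2  103  431/2  370
  Δ  : -15/2  9/2  45/2  93/2  153/2  225/2  309/2
  Δ^2: 12  18  24  30  36  42
  Δ^3: 6  6  6  6  6
  Δ^4: 0  0  0  0
  Δ^5: 0  0  0
  Δ^6: 0  0
  Δ^7: 0
The third differences are constant (6) and nonzero, while all higher differences vanish, so the minimal degree is 3.

3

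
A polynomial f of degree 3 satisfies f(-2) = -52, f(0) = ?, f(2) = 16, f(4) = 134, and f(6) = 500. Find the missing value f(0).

On equispaced nodes a degree-3 polynomial has vanishing fourth forward difference, so
  f(-2) - 4·f(0) + 6·f(2) - 4·f(4) + f(6) = 0.
Substituting the known values and solving for f(0):
  -4·f(0) = -8
  f(0) = 2.

2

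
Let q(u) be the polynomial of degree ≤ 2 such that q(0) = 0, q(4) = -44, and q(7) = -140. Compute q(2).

Write q(u) = au^2 + bu + c. Substituting each data point gives a linear system:
  c = 0
  16a + 4b + c = -44
  49a + 7b + c = -140
Solving the system yields a = -3, b = 1, c = 0.
So q(u) = -3u² + u.
Then q(2) = -10.

-10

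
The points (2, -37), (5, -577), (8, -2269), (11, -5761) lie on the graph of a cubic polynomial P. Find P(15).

-14337

Write P(n) = an^3 + bn^2 + cn + d. Substituting each data point gives a linear system:
  8a + 4b + 2c + d = -37
  125a + 25b + 5c + d = -577
  512a + 64b + 8c + d = -2269
  1331a + 121b + 11c + d = -5761
Solving the system yields a = -4, b = -4, c = 4, d = 3.
So P(n) = -4n³ - 4n² + 4n + 3.
Then P(15) = -14337.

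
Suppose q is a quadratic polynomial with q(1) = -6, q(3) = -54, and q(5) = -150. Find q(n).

q(n) = -6n^2

Using the Lagrange interpolation formula with nodes 1, 3, 5:
  L_0(n) = (n - 3)(n - 5) / 8
  L_1(n) = (n - 1)(n - 5) / -4
  L_2(n) = (n - 1)(n - 3) / 8
Then q(n) = -6·L_0(n) - 54·L_1(n) - 150·L_2(n).
Expanding and collecting terms gives q(n) = -6n^2.
Check: q(1) = -6. ✓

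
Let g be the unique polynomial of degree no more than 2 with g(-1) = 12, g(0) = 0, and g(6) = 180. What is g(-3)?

72

Write g(x) = ax^2 + bx + c. Substituting each data point gives a linear system:
  a - b + c = 12
  c = 0
  36a + 6b + c = 180
Solving the system yields a = 6, b = -6, c = 0.
So g(x) = 6x² - 6x.
Then g(-3) = 72.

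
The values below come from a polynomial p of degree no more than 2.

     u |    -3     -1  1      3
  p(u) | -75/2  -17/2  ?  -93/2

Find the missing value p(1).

The 3 known points determine the degree-2 polynomial uniquely.
Write p(u) = au^2 + bu + c. Substituting each data point gives a linear system:
  9a - 3b + c = -75/2
  a - b + c = -17/2
  9a + 3b + c = -93/2
Solving the system yields a = -4, b = -3/2, c = -6.
So p(u) = -4u^2 - (3/2)u - 6.
Then p(1) = -23/2.

-23/2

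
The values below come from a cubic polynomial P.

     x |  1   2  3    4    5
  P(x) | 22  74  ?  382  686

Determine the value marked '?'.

On equispaced nodes a degree-3 polynomial has vanishing fourth forward difference, so
  P(1) - 4·P(2) + 6·P(3) - 4·P(4) + P(5) = 0.
Substituting the known values and solving for P(3):
  6·P(3) = 1116
  P(3) = 186.

186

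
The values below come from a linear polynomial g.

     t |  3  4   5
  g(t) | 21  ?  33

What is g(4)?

27

The 2 known points determine the degree-1 polynomial uniquely.
Write g(t) = at + b. Substituting each data point gives a linear system:
  3a + b = 21
  5a + b = 33
Solving the system yields a = 6, b = 3.
So g(t) = 6t + 3.
Then g(4) = 27.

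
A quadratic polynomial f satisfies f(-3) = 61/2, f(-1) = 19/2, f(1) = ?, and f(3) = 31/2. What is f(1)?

9/2

On equispaced nodes a degree-2 polynomial has vanishing third forward difference, so
  - f(-3) + 3·f(-1) - 3·f(1) + f(3) = 0.
Substituting the known values and solving for f(1):
  -3·f(1) = -27/2
  f(1) = 9/2.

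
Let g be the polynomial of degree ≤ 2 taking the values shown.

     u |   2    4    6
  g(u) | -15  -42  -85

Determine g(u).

g(u) = -2u^2 - (3/2)u - 4

Using the Lagrange interpolation formula with nodes 2, 4, 6:
  L_0(u) = (u - 4)(u - 6) / 8
  L_1(u) = (u - 2)(u - 6) / -4
  L_2(u) = (u - 2)(u - 4) / 8
Then g(u) = -15·L_0(u) - 42·L_1(u) - 85·L_2(u).
Expanding and collecting terms gives g(u) = -2u² - (3/2)u - 4.
Check: g(4) = -42. ✓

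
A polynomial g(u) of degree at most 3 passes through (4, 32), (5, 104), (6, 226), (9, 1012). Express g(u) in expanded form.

Using the Lagrange interpolation formula with nodes 4, 5, 6, 9:
  L_0(u) = (u - 5)(u - 6)(u - 9) / -10
  L_1(u) = (u - 4)(u - 6)(u - 9) / 4
  L_2(u) = (u - 4)(u - 5)(u - 9) / -6
  L_3(u) = (u - 4)(u - 5)(u - 6) / 60
Then g(u) = 32·L_0(u) + 104·L_1(u) + 226·L_2(u) + 1012·L_3(u).
Expanding and collecting terms gives g(u) = 2u^3 - 5u^2 - 5u + 4.
Check: g(4) = 32. ✓

g(u) = 2u^3 - 5u^2 - 5u + 4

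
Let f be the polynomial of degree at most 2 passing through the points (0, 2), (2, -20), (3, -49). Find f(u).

Write f(u) = au^2 + bu + c. Substituting each data point gives a linear system:
  c = 2
  4a + 2b + c = -20
  9a + 3b + c = -49
Solving the system yields a = -6, b = 1, c = 2.
So f(u) = -6u^2 + u + 2.
Check: f(0) = 2. ✓

f(u) = -6u^2 + u + 2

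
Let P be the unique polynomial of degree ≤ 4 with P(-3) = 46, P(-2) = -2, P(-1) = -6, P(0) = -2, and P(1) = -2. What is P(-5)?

Forward differences of the values at s = -3, -2, -1, 0, 1:
  P  : 46  -2  -6  -2  -2
  Δ  : -48  -4  4  0
  Δ^2: 44  8  -4
  Δ^3: -36  -12
  Δ^4: 24
The fourth differences are constant, confirming degree 4.
Interpolating (Newton forward form) and evaluating at s = -5 gives P(-5) = 538.

538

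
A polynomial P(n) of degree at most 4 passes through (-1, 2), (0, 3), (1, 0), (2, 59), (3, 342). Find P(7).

Using the Lagrange interpolation formula with nodes -1, 0, 1, 2, 3:
  L_0(n) = n(n - 1)(n - 2)(n - 3) / 24
  L_1(n) = (n + 1)(n - 1)(n - 2)(n - 3) / -6
  L_2(n) = (n + 1)n(n - 2)(n - 3) / 4
  L_3(n) = (n + 1)n(n - 1)(n - 3) / -6
  L_4(n) = (n + 1)n(n - 1)(n - 2) / 24
Then P(n) = 2·L_0(n) + 3·L_1(n) + 0·L_2(n) + 59·L_3(n) + 342·L_4(n).
Expanding and collecting terms gives P(n) = 4n^4 + 3n^3 - 6n^2 - 4n + 3.
Evaluating at n = 7: P(7) = 10314.

10314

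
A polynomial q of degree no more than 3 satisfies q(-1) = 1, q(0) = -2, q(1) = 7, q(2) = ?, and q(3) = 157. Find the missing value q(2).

52

On equispaced nodes a degree-3 polynomial has vanishing fourth forward difference, so
  q(-1) - 4·q(0) + 6·q(1) - 4·q(2) + q(3) = 0.
Substituting the known values and solving for q(2):
  -4·q(2) = -208
  q(2) = 52.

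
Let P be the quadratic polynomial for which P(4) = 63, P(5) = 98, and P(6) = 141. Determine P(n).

Using the Lagrange interpolation formula with nodes 4, 5, 6:
  L_0(n) = (n - 5)(n - 6) / 2
  L_1(n) = (n - 4)(n - 6) / -1
  L_2(n) = (n - 4)(n - 5) / 2
Then P(n) = 63·L_0(n) + 98·L_1(n) + 141·L_2(n).
Expanding and collecting terms gives P(n) = 4n^2 - n + 3.
Check: P(4) = 63. ✓

P(n) = 4n^2 - n + 3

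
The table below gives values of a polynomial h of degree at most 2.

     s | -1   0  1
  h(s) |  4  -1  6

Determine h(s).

h(s) = 6s^2 + s - 1

Write h(s) = as^2 + bs + c. Substituting each data point gives a linear system:
  a - b + c = 4
  c = -1
  a + b + c = 6
Solving the system yields a = 6, b = 1, c = -1.
So h(s) = 6s^2 + s - 1.
Check: h(0) = -1. ✓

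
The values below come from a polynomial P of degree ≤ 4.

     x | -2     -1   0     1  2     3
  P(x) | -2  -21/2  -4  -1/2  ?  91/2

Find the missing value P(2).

6

On equispaced nodes a degree-4 polynomial has vanishing fifth forward difference, so
  - P(-2) + 5·P(-1) - 10·P(0) + 10·P(1) - 5·P(2) + P(3) = 0.
Substituting the known values and solving for P(2):
  -5·P(2) = -30
  P(2) = 6.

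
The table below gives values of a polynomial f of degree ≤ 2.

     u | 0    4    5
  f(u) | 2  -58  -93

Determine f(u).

Using the Lagrange interpolation formula with nodes 0, 4, 5:
  L_0(u) = (u - 4)(u - 5) / 20
  L_1(u) = u(u - 5) / -4
  L_2(u) = u(u - 4) / 5
Then f(u) = 2·L_0(u) - 58·L_1(u) - 93·L_2(u).
Expanding and collecting terms gives f(u) = -4u^2 + u + 2.
Check: f(4) = -58. ✓

f(u) = -4u^2 + u + 2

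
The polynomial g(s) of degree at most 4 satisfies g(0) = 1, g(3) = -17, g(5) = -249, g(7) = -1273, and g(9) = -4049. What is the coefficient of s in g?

0

Write g(s) = as^4 + bs^3 + cs^2 + ds + e. Substituting each data point gives a linear system:
  e = 1
  81a + 27b + 9c + 3d + e = -17
  625a + 125b + 25c + 5d + e = -249
  2401a + 343b + 49c + 7d + e = -1273
  6561a + 729b + 81c + 9d + e = -4049
Solving the system yields a = -1, b = 4, c = -5, d = 0, e = 1.
So g(s) = -s⁴ + 4s³ - 5s² + 1.
The coefficient of s is 0.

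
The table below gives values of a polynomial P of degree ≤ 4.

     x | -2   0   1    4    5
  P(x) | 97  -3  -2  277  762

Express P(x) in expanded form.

P(x) = 2x^4 - 5x^3 + 6x^2 - 2x - 3

Write P(x) = ax^4 + bx^3 + cx^2 + dx + e. Substituting each data point gives a linear system:
  16a - 8b + 4c - 2d + e = 97
  e = -3
  a + b + c + d + e = -2
  256a + 64b + 16c + 4d + e = 277
  625a + 125b + 25c + 5d + e = 762
Solving the system yields a = 2, b = -5, c = 6, d = -2, e = -3.
So P(x) = 2x^4 - 5x^3 + 6x^2 - 2x - 3.
Check: P(-2) = 97. ✓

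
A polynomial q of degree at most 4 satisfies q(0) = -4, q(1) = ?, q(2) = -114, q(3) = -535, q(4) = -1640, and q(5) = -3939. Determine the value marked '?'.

-11

On equispaced nodes a degree-4 polynomial has vanishing fifth forward difference, so
  - q(0) + 5·q(1) - 10·q(2) + 10·q(3) - 5·q(4) + q(5) = 0.
Substituting the known values and solving for q(1):
  5·q(1) = -55
  q(1) = -11.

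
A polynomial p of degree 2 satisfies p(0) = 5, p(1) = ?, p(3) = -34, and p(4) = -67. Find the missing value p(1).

The 3 known points determine the degree-2 polynomial uniquely.
Write p(s) = as^2 + bs + c. Substituting each data point gives a linear system:
  c = 5
  9a + 3b + c = -34
  16a + 4b + c = -67
Solving the system yields a = -5, b = 2, c = 5.
So p(s) = -5s² + 2s + 5.
Then p(1) = 2.

2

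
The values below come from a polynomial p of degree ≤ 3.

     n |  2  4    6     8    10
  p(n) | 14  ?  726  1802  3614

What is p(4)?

The 4 known points determine the degree-3 polynomial uniquely.
Write p(n) = an^3 + bn^2 + cn + d. Substituting each data point gives a linear system:
  8a + 4b + 2c + d = 14
  216a + 36b + 6c + d = 726
  512a + 64b + 8c + d = 1802
  1000a + 100b + 10c + d = 3614
Solving the system yields a = 4, b = -4, c = 2, d = -6.
So p(n) = 4n^3 - 4n^2 + 2n - 6.
Then p(4) = 194.

194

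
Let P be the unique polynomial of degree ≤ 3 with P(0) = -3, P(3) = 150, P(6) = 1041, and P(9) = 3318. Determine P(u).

Using the Lagrange interpolation formula with nodes 0, 3, 6, 9:
  L_0(u) = (u - 3)(u - 6)(u - 9) / -162
  L_1(u) = u(u - 6)(u - 9) / 54
  L_2(u) = u(u - 3)(u - 9) / -54
  L_3(u) = u(u - 3)(u - 6) / 162
Then P(u) = -3·L_0(u) + 150·L_1(u) + 1041·L_2(u) + 3318·L_3(u).
Expanding and collecting terms gives P(u) = 4u³ + 5u² - 3.
Check: P(0) = -3. ✓

P(u) = 4u^3 + 5u^2 - 3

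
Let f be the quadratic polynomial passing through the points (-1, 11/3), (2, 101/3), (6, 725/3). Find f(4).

341/3

Using the Lagrange interpolation formula with nodes -1, 2, 6:
  L_0(n) = (n - 2)(n - 6) / 21
  L_1(n) = (n + 1)(n - 6) / -12
  L_2(n) = (n + 1)(n - 2) / 28
Then f(n) = 11/3·L_0(n) + 101/3·L_1(n) + 725/3·L_2(n).
Expanding and collecting terms gives f(n) = 6n^2 + 4n + 5/3.
Evaluating at n = 4: f(4) = 341/3.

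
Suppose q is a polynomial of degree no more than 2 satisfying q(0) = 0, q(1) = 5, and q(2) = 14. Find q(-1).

Forward differences of the values at s = 0, 1, 2:
  q  : 0  5  14
  Δ  : 5  9
  Δ^2: 4
The second differences are constant, confirming degree 2.
Interpolating (Newton forward form) and evaluating at s = -1 gives q(-1) = -1.

-1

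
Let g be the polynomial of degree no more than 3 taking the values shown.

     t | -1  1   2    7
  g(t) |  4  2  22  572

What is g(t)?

g(t) = t^3 + 5t^2 - 2t - 2

Using the Lagrange interpolation formula with nodes -1, 1, 2, 7:
  L_0(t) = (t - 1)(t - 2)(t - 7) / -48
  L_1(t) = (t + 1)(t - 2)(t - 7) / 12
  L_2(t) = (t + 1)(t - 1)(t - 7) / -15
  L_3(t) = (t + 1)(t - 1)(t - 2) / 240
Then g(t) = 4·L_0(t) + 2·L_1(t) + 22·L_2(t) + 572·L_3(t).
Expanding and collecting terms gives g(t) = t^3 + 5t^2 - 2t - 2.
Check: g(1) = 2. ✓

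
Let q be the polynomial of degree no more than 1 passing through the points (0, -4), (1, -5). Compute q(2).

Using the Lagrange interpolation formula with nodes 0, 1:
  L_0(x) = (x - 1) / -1
  L_1(x) = x / 1
Then q(x) = -4·L_0(x) - 5·L_1(x).
Expanding and collecting terms gives q(x) = -x - 4.
Evaluating at x = 2: q(2) = -6.

-6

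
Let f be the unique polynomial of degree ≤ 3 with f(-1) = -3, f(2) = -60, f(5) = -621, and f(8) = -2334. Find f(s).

Using the Lagrange interpolation formula with nodes -1, 2, 5, 8:
  L_0(s) = (s - 2)(s - 5)(s - 8) / -162
  L_1(s) = (s + 1)(s - 5)(s - 8) / 54
  L_2(s) = (s + 1)(s - 2)(s - 8) / -54
  L_3(s) = (s + 1)(s - 2)(s - 5) / 162
Then f(s) = -3·L_0(s) - 60·L_1(s) - 621·L_2(s) - 2334·L_3(s).
Expanding and collecting terms gives f(s) = -4s^3 - 4s^2 - 3s - 6.
Check: f(5) = -621. ✓

f(s) = -4s^3 - 4s^2 - 3s - 6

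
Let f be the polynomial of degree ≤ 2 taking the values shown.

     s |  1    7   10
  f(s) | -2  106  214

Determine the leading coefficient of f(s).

2

Write f(s) = as^2 + bs + c. Substituting each data point gives a linear system:
  a + b + c = -2
  49a + 7b + c = 106
  100a + 10b + c = 214
Solving the system yields a = 2, b = 2, c = -6.
So f(s) = 2s^2 + 2s - 6.
The leading coefficient is 2.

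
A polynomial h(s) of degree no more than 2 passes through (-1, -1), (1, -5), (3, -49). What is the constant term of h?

2

Write h(s) = as^2 + bs + c. Substituting each data point gives a linear system:
  a - b + c = -1
  a + b + c = -5
  9a + 3b + c = -49
Solving the system yields a = -5, b = -2, c = 2.
So h(s) = -5s^2 - 2s + 2.
The constant term is 2.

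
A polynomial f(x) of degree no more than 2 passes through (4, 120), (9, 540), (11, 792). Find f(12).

936

Using the Lagrange interpolation formula with nodes 4, 9, 11:
  L_0(x) = (x - 9)(x - 11) / 35
  L_1(x) = (x - 4)(x - 11) / -10
  L_2(x) = (x - 4)(x - 9) / 14
Then f(x) = 120·L_0(x) + 540·L_1(x) + 792·L_2(x).
Expanding and collecting terms gives f(x) = 6x^2 + 6x.
Evaluating at x = 12: f(12) = 936.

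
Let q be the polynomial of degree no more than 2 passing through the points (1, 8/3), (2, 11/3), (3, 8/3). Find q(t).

Write q(t) = at^2 + bt + c. Substituting each data point gives a linear system:
  a + b + c = 8/3
  4a + 2b + c = 11/3
  9a + 3b + c = 8/3
Solving the system yields a = -1, b = 4, c = -1/3.
So q(t) = -t² + 4t - 1/3.
Check: q(2) = 11/3. ✓

q(t) = -t^2 + 4t - 1/3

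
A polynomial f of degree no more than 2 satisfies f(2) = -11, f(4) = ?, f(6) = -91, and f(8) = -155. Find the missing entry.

On equispaced nodes a degree-2 polynomial has vanishing third forward difference, so
  - f(2) + 3·f(4) - 3·f(6) + f(8) = 0.
Substituting the known values and solving for f(4):
  3·f(4) = -129
  f(4) = -43.

-43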